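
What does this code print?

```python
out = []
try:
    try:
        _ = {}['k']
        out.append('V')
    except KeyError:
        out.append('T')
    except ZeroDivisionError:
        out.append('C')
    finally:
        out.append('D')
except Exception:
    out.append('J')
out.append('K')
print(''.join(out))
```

Execution trace: 'T' (inner except KeyError) → 'D' (inner finally) → 'K' (after the try/except). Output: TDK

Answer: TDK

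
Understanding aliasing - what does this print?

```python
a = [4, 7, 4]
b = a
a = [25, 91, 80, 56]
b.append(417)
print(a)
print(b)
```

Key concept: rebinding vs mutation: a is rebound to a new list, b still points at the original.
Step by step:
`a = [4, 7, 4]` → a = [4, 7, 4]
`b = a` → b = [4, 7, 4] (same object as a)
`a = [25, 91, 80, 56]` → a = [25, 91, 80, 56]
`b.append(417)` → b = [4, 7, 4, 417]
`print(a)` → prints [25, 91, 80, 56]
`print(b)` → prints [4, 7, 4, 417]

Answer:
[25, 91, 80, 56]
[4, 7, 4, 417]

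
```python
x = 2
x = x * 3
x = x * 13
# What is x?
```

Trace:
`x = 2` → x = 2
`x = x * 3` → x = 6
`x = x * 13` → x = 78
So x = 78

Answer: 78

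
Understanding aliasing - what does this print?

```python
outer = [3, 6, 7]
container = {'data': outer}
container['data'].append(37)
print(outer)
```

Key concept: dict holds reference to list.
Step by step:
`outer = [3, 6, 7]` → outer = [3, 6, 7]
`container = {'data': outer}` → container = {'data': [3, 6, 7]}
`container['data'].append(37)` → outer = [3, 6, 7, 37]; container = {'data': [3, 6, 7, 37]}
`print(outer)` → prints [3, 6, 7, 37]

Answer: [3, 6, 7, 37]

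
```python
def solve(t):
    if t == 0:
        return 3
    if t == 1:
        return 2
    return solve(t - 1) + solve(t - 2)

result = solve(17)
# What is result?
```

Build up from base cases: solve(0)=3, solve(1)=2, solve(2)=5, solve(3)=7, solve(4)=12, solve(5)=19, solve(6)=31, ..., solve(17)=6155

Answer: 6155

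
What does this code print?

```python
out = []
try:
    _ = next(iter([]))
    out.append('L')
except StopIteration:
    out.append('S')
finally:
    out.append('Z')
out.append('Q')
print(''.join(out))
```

Execution trace: 'S' (except StopIteration) → 'Z' (finally) → 'Q' (after the try/except). Output: SZQ

Answer: SZQ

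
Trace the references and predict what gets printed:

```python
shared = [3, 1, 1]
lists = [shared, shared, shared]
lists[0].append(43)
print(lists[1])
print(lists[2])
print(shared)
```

Key concept: list of same reference.
Step by step:
`shared = [3, 1, 1]` → shared = [3, 1, 1]
`lists = [shared, shared, shared]` → lists = [[3, 1, 1], [3, 1, 1], [3, 1, 1]]
`lists[0].append(43)` → shared = [3, 1, 1, 43]; lists = [[3, 1, 1, 43], [3, 1, 1, 43], [3, 1, 1, 43]]
`print(lists[1])` → prints [3, 1, 1, 43]
`print(lists[2])` → prints [3, 1, 1, 43]
`print(shared)` → prints [3, 1, 1, 43]

Answer:
[3, 1, 1, 43]
[3, 1, 1, 43]
[3, 1, 1, 43]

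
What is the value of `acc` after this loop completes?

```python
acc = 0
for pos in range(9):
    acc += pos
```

Sum of 0 to 8 = 36
`acc` takes the values: 0 → 1 → 3 → 6 → 10 → 15 → 21 → 28 → 36

Answer: 36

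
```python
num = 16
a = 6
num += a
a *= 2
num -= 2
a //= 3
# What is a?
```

Trace:
`num = 16` → num = 16
`a = 6` → a = 6
`num += a` → num = 22
`a *= 2` → a = 12
`num -= 2` → num = 20
`a //= 3` → a = 4
So a = 4

Answer: 4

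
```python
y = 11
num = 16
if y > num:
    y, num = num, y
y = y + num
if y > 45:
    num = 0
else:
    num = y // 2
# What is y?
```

Trace:
`y = 11` → y = 11
`num = 16` → num = 16
`if y > num: ...` → y > num is False → no variable changes
`y = y + num` → y = 27
`if y > 45: ...` → y > 45 is False, take else branch → num = 13
So y = 27

Answer: 27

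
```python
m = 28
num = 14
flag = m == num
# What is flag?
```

Trace:
`m = 28` → m = 28
`num = 14` → num = 14
`flag = m == num` → flag = False
So flag = False

Answer: False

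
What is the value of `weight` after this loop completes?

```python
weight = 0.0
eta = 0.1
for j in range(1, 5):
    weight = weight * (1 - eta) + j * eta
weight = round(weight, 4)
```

Moving average with lr=0.1
`weight` takes the values: 0.0 → 0.1 → 0.29 → 0.561 → 0.9049

Answer: 0.9049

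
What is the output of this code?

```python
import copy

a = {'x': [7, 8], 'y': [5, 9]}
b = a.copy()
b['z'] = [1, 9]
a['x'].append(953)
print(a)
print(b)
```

Key concept: shallow copy of dict with mutable values.
Step by step:
`a = {'x': [7, 8], 'y': [5, 9]}` → a = {'x': [7, 8], 'y': [5, 9]}
`b = a.copy()` → b = {'x': [7, 8], 'y': [5, 9]}
`b['z'] = [1, 9]` → b = {'x': [7, 8], 'y': [5, 9], 'z': [1, 9]}
`a['x'].append(953)` → a = {'x': [7, 8, 953], 'y': [5, 9]}; b = {'x': [7, 8, 953], 'y': [5, 9], 'z': [1, 9]}
`print(a)` → prints {'x': [7, 8, 953], 'y': [5, 9]}
`print(b)` → prints {'x': [7, 8, 953], 'y': [5, 9], 'z': [1, 9]}

Answer:
{'x': [7, 8, 953], 'y': [5, 9]}
{'x': [7, 8, 953], 'y': [5, 9], 'z': [1, 9]}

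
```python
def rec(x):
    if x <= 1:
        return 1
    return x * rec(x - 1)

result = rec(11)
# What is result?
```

rec(11) = 11 * 10 * 9 * 8 * 7 * 6 * 5 * 4 * 3 * 2 * 1 = 39916800

Answer: 39916800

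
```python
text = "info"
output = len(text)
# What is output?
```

Trace:
`text = "info"` → text = 'info'
`output = len(text)` → output = 4
So output = 4

Answer: 4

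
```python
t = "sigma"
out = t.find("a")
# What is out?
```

Trace:
`t = "sigma"` → t = 'sigma'
`out = t.find("a")` → out = 4
So out = 4

Answer: 4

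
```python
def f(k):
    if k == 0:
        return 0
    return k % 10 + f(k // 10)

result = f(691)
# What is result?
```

Sum of digits of 691: 1 + 9 + 6 = 16

Answer: 16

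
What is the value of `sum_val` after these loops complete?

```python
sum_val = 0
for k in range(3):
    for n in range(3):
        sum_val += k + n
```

Sum of all k+n for k,n in 3x3
`sum_val` takes the values: 0 → 1 → 3 → 4 → 6 → 9 → 11 → 14 → 18

Answer: 18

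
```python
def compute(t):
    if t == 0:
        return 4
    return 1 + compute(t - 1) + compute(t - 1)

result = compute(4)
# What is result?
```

compute(t) = 1 + 2·compute(t-1), compute(0)=4. Closed form: (4+1)·2^4 - 1 = 79.

Answer: 79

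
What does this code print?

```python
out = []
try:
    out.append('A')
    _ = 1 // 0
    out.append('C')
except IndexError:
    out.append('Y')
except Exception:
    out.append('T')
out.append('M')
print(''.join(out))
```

Execution trace: 'A' (try body) → 'T' (except Exception) → 'M' (after the try/except). Output: ATM

Answer: ATM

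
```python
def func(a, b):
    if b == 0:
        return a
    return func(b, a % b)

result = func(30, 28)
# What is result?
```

func(30, 28) -> func(28, 2) -> func(2, 0) -> 2

Answer: 2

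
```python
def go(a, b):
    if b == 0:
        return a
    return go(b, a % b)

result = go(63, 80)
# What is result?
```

go(63, 80) -> go(80, 63) -> go(63, 17) -> go(17, 12) -> go(12, 5) -> go(5, 2) -> go(2, 1) -> go(1, 0) -> 1

Answer: 1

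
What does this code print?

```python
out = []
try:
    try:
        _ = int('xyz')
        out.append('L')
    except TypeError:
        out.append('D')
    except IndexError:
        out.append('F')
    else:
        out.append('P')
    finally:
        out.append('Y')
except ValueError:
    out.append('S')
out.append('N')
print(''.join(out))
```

Execution trace: 'Y' (finally) → 'S' (outer except ValueError) → 'N' (after the try/except). Output: YSN

Answer: YSN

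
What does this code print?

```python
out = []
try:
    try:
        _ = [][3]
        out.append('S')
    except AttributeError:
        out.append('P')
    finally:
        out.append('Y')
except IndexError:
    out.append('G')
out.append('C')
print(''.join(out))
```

Execution trace: 'Y' (finally) → 'G' (outer except IndexError) → 'C' (after the try/except). Output: YGC

Answer: YGC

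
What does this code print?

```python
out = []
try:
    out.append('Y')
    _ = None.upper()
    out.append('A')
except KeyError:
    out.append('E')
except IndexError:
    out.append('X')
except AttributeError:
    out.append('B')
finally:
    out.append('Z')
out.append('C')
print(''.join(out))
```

Execution trace: 'Y' (try body) → 'B' (except AttributeError) → 'Z' (finally) → 'C' (after the try/except). Output: YBZC

Answer: YBZC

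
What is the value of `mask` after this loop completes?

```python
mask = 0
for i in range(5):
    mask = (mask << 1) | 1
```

Build 5 consecutive 1-bits: 0b11111
`mask` takes the values: 0 → 1 → 3 → 7 → 15 → 31

Answer: 31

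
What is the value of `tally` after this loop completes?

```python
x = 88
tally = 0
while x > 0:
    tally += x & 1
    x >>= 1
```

Count set bits in 88 (binary: 0b1011000)
`tally` takes the values: 0 → 1 → 2 → 3

Answer: 3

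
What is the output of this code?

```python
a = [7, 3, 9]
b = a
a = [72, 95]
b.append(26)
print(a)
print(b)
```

Key concept: rebinding vs mutation: a is rebound to a new list, b still points at the original.
Step by step:
`a = [7, 3, 9]` → a = [7, 3, 9]
`b = a` → b = [7, 3, 9] (same object as a)
`a = [72, 95]` → a = [72, 95]
`b.append(26)` → b = [7, 3, 9, 26]
`print(a)` → prints [72, 95]
`print(b)` → prints [7, 3, 9, 26]

Answer:
[72, 95]
[7, 3, 9, 26]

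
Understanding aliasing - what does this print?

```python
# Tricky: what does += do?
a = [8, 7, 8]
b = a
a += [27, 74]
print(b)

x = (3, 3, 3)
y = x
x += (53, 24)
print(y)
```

Key concept: += behavior differs for mutable vs immutable.
Step by step:
`a = [8, 7, 8]` → a = [8, 7, 8]
`b = a` → b = [8, 7, 8] (same object as a)
`a += [27, 74]` → a = [8, 7, 8, 27, 74] (same object as b); b = [8, 7, 8, 27, 74] (same object as a)
`print(b)` → prints [8, 7, 8, 27, 74]
`x = (3, 3, 3)` → x = (3, 3, 3)
`y = x` → y = (3, 3, 3)
`x += (53, 24)` → x = (3, 3, 3, 53, 24)
`print(y)` → prints (3, 3, 3)

Answer:
[8, 7, 8, 27, 74]
(3, 3, 3)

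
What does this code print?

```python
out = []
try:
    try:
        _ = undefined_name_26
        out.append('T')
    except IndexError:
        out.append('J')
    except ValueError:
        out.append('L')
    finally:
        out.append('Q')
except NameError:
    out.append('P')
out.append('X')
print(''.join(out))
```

Execution trace: 'Q' (inner finally) → 'P' (outer except NameError) → 'X' (after the try/except). Output: QPX

Answer: QPX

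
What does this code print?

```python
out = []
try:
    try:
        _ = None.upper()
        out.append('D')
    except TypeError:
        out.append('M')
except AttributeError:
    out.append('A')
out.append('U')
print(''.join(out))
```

Execution trace: 'A' (outer except AttributeError) → 'U' (after the try/except). Output: AU

Answer: AU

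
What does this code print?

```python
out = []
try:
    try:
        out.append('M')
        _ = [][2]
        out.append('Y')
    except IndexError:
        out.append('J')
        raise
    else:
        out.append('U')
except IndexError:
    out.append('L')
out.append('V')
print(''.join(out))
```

Execution trace: 'M' (inner try body) → 'J' (inner except IndexError) → 'L' (outer except IndexError) → 'V' (after the try/except). Output: MJLV

Answer: MJLV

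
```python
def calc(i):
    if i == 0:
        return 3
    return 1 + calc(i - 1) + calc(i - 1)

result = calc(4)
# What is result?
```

calc(i) = 1 + 2·calc(i-1), calc(0)=3. Closed form: (3+1)·2^4 - 1 = 63.

Answer: 63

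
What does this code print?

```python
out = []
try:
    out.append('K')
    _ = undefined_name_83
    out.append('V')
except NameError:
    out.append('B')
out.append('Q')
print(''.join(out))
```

Execution trace: 'K' (try body) → 'B' (except NameError) → 'Q' (after the try/except). Output: KBQ

Answer: KBQ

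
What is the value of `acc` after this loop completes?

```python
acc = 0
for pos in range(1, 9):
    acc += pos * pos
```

Sum of squares 1² to 8² = 204
`acc` takes the values: 0 → 1 → 5 → 14 → 30 → 55 → 91 → 140 → 204

Answer: 204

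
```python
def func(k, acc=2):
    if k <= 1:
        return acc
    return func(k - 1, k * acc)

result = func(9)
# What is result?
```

Accumulator trace (n, acc): (9, 2) -> (8, 18) -> (7, 144) -> (6, 1008) -> (5, 6048) -> (4, 30240) -> (3, 120960) -> (2, 362880) -> (1, 725760) -> return 725760

Answer: 725760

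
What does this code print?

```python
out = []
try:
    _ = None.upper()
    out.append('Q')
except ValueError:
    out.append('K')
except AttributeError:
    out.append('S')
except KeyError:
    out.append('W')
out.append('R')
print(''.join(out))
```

Execution trace: 'S' (except AttributeError) → 'R' (after the try/except). Output: SR

Answer: SR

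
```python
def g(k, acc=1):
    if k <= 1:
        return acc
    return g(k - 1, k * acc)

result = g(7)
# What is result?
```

Accumulator trace (n, acc): (7, 1) -> (6, 7) -> (5, 42) -> (4, 210) -> (3, 840) -> (2, 2520) -> (1, 5040) -> return 5040

Answer: 5040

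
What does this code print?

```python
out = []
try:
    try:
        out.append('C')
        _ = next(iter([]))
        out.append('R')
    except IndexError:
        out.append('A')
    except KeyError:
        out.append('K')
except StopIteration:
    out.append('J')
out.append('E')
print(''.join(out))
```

Execution trace: 'C' (inner try body) → 'J' (outer except StopIteration) → 'E' (after the try/except). Output: CJE

Answer: CJE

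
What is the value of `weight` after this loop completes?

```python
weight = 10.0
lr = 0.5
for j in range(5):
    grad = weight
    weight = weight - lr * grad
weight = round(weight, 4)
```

Gradient descent: w = 10.0 * (1 - 0.5)^5
`weight` takes the values: 10.0 → 5.0 → 2.5 → 1.25 → 0.625 → 0.3125

Answer: 0.3125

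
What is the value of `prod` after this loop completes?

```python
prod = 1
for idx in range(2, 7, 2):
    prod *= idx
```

Product of even numbers 2 to 6
`prod` takes the values: 1 → 2 → 8 → 48

Answer: 48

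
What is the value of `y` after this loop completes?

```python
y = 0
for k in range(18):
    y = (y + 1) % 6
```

Increment mod 6, 18 times = 0
`y` takes the values: 0 → 1 → 2 → 3 → 4 → 5 → 0 → 1 → 2 → 3 → 4 → 5 → 0 → 1 → 2 → 3 → 4 → 5 → 0

Answer: 0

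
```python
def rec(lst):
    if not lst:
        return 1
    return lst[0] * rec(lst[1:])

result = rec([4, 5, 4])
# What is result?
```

Product over [4, 5, 4] = 4 * 5 * 4 = 80

Answer: 80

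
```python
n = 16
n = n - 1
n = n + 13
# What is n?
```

Trace:
`n = 16` → n = 16
`n = n - 1` → n = 15
`n = n + 13` → n = 28
So n = 28

Answer: 28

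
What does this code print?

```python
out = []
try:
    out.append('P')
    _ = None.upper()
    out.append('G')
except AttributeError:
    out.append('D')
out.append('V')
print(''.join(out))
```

Execution trace: 'P' (try body) → 'D' (except AttributeError) → 'V' (after the try/except). Output: PDV

Answer: PDV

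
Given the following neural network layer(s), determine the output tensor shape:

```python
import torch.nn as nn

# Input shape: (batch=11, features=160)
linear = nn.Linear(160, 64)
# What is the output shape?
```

Input: (11, 160) -> Output: (11, 64)

Answer: (11, 64)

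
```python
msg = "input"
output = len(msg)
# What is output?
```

Trace:
`msg = "input"` → msg = 'input'
`output = len(msg)` → output = 5
So output = 5

Answer: 5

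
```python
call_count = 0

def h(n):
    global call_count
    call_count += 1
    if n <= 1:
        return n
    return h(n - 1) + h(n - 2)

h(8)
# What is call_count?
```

Calls(n) = 1 + Calls(n-1) + Calls(n-2); Calls(0)=Calls(1)=1. For n=8 this gives 67.

Answer: 67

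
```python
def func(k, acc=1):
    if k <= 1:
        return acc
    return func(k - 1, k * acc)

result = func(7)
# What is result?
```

Accumulator trace (n, acc): (7, 1) -> (6, 7) -> (5, 42) -> (4, 210) -> (3, 840) -> (2, 2520) -> (1, 5040) -> return 5040

Answer: 5040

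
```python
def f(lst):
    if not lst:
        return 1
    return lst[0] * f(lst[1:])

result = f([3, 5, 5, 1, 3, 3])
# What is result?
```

Product over [3, 5, 5, 1, 3, 3] = 3 * 5 * 5 * 1 * 3 * 3 = 675

Answer: 675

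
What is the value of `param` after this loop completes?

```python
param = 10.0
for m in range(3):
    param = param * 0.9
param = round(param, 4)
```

Exponential decay: 10.0 * 0.9^3
`param` takes the values: 10.0 → 9.0 → 8.1 → 7.29

Answer: 7.29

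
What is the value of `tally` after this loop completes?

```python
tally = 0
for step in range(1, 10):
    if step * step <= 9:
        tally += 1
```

Count numbers where step² ≤ 9
`tally` takes the values: 0 → 1 → 2 → 3

Answer: 3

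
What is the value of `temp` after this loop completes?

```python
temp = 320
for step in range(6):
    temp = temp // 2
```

Halve 6 times: 320 // 2^6 = 5
`temp` takes the values: 320 → 160 → 80 → 40 → 20 → 10 → 5

Answer: 5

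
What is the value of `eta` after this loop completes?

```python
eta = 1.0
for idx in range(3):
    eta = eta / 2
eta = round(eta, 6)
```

Halving LR 3 times: 1 / 2^3
`eta` takes the values: 1.0 → 0.5 → 0.25 → 0.125

Answer: 0.125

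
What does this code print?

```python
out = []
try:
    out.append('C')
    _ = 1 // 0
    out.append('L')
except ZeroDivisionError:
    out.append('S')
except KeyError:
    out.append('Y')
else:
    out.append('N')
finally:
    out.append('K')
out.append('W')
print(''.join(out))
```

Execution trace: 'C' (try body) → 'S' (except ZeroDivisionError) → 'K' (finally) → 'W' (after the try/except). Output: CSKW

Answer: CSKW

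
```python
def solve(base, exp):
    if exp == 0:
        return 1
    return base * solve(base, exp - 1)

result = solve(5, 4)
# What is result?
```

solve(5, 4) = 5 * 5 * 5 * 5 = 625

Answer: 625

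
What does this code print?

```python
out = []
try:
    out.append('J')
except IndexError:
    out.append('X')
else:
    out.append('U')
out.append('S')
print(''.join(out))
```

Execution trace: 'J' (try body, no exception) → 'U' (else) → 'S' (after the try/except). Output: JUS

Answer: JUS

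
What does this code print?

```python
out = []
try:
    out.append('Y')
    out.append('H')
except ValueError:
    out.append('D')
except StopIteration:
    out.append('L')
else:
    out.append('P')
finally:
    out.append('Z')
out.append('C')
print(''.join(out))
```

Execution trace: 'Y' (try body) → 'H' (try body, no exception) → 'P' (else) → 'Z' (finally) → 'C' (after the try/except). Output: YHPZC

Answer: YHPZC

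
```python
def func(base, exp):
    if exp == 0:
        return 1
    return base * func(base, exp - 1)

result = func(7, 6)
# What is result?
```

func(7, 6) = 7 * 7 * 7 * 7 * 7 * 7 = 117649

Answer: 117649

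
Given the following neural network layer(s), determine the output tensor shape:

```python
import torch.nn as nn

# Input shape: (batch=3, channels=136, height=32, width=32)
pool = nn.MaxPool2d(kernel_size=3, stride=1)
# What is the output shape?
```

Input: (3, 136, 32, 32) -> Output: (3, 136, 30, 30)

Answer: (3, 136, 30, 30)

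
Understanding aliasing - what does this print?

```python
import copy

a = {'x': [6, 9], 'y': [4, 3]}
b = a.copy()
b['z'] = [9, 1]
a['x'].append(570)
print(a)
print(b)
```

Key concept: shallow copy of dict with mutable values.
Step by step:
`a = {'x': [6, 9], 'y': [4, 3]}` → a = {'x': [6, 9], 'y': [4, 3]}
`b = a.copy()` → b = {'x': [6, 9], 'y': [4, 3]}
`b['z'] = [9, 1]` → b = {'x': [6, 9], 'y': [4, 3], 'z': [9, 1]}
`a['x'].append(570)` → a = {'x': [6, 9, 570], 'y': [4, 3]}; b = {'x': [6, 9, 570], 'y': [4, 3], 'z': [9, 1]}
`print(a)` → prints {'x': [6, 9, 570], 'y': [4, 3]}
`print(b)` → prints {'x': [6, 9, 570], 'y': [4, 3], 'z': [9, 1]}

Answer:
{'x': [6, 9, 570], 'y': [4, 3]}
{'x': [6, 9, 570], 'y': [4, 3], 'z': [9, 1]}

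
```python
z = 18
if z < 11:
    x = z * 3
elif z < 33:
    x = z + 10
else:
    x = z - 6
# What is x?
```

Trace:
`z = 18` → z = 18
`if z < 11: ...` → z < 11 is False, z < 33 is True → x = 28
So x = 28

Answer: 28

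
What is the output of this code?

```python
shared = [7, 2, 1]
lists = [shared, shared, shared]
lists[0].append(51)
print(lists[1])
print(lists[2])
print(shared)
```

Key concept: list of same reference.
Step by step:
`shared = [7, 2, 1]` → shared = [7, 2, 1]
`lists = [shared, shared, shared]` → lists = [[7, 2, 1], [7, 2, 1], [7, 2, 1]]
`lists[0].append(51)` → shared = [7, 2, 1, 51]; lists = [[7, 2, 1, 51], [7, 2, 1, 51], [7, 2, 1, 51]]
`print(lists[1])` → prints [7, 2, 1, 51]
`print(lists[2])` → prints [7, 2, 1, 51]
`print(shared)` → prints [7, 2, 1, 51]

Answer:
[7, 2, 1, 51]
[7, 2, 1, 51]
[7, 2, 1, 51]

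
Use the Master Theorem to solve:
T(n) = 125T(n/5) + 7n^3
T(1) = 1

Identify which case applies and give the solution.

a=125, b=5, f(n)=7n^3. log_5(125) = 3. Since c=3 = 3, Case 2 applies: T(n) = Θ(n^log_b(a) · log n) = O(n^3 log n).

Answer: O(n^3 log n) - Case 2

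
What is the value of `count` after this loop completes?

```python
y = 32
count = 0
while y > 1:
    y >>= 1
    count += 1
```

Count right shifts until 1
`count` takes the values: 0 → 1 → 2 → 3 → 4 → 5

Answer: 5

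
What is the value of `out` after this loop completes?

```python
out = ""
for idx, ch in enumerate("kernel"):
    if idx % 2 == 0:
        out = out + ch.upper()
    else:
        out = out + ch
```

Uppercase even positions in 'kernel'
`out` takes the values: "" → "K" → "Ke" → "KeR" → "KeRn" → "KeRnE" → "KeRnEl"

Answer: "KeRnEl"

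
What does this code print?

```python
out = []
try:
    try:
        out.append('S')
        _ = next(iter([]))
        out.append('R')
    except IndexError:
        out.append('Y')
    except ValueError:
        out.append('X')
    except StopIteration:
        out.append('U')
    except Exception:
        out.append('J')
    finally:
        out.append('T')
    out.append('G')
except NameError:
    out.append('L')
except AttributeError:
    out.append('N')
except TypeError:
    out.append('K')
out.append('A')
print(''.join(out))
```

Execution trace: 'S' (inner try body) → 'U' (inner except StopIteration) → 'T' (inner finally) → 'G' (try body, no exception) → 'A' (after the try/except). Output: SUTGA

Answer: SUTGA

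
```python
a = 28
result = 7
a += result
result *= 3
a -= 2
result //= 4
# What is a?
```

Trace:
`a = 28` → a = 28
`result = 7` → result = 7
`a += result` → a = 35
`result *= 3` → result = 21
`a -= 2` → a = 33
`result //= 4` → result = 5
So a = 33

Answer: 33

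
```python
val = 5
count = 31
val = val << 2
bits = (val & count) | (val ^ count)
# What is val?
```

Trace:
`val = 5` → val = 5
`count = 31` → count = 31
`val = val << 2` → val = 20
`bits = (val & count) | (val ^ count)` → bits = 31
So val = 20

Answer: 20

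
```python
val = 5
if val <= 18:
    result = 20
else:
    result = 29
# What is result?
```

Trace:
`val = 5` → val = 5
`if val <= 18: ...` → val <= 18 is True → result = 20
So result = 20

Answer: 20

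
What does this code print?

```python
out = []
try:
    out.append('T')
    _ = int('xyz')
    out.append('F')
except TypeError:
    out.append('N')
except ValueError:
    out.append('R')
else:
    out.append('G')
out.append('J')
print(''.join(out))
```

Execution trace: 'T' (try body) → 'R' (except ValueError) → 'J' (after the try/except). Output: TRJ

Answer: TRJ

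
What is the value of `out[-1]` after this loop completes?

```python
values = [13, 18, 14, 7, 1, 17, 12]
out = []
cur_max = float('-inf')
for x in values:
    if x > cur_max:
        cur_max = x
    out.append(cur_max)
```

Running max ends at 18
`out` takes the values: [] → [13] → [13, 18] → [13, 18, 18] → [13, 18, 18, 18] → [13, 18, 18, 18, 18] → [13, 18, 18, 18, 18, 18] → [13, 18, 18, 18, 18, 18, 18]
So `out[-1]` = 18

Answer: 18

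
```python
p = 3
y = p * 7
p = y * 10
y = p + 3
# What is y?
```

Trace:
`p = 3` → p = 3
`y = p * 7` → y = 21
`p = y * 10` → p = 210
`y = p + 3` → y = 213
So y = 213

Answer: 213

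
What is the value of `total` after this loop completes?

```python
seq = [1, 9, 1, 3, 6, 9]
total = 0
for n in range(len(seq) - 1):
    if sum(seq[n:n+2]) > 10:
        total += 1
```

Count windows with sum > 10
`total` takes the values: 0 → 1

Answer: 1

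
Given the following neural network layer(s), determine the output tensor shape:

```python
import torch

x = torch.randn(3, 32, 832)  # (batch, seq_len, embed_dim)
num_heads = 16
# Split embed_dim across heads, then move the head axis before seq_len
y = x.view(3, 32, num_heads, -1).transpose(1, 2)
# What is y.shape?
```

Input: (3, 32, 832) -> head_dim = 832 // 16 = 52; after view: (3, 32, 16, 52) -> after transpose(1, 2): (3, 16, 32, 52) -> Output: (3, 16, 32, 52)

Answer: (3, 16, 32, 52)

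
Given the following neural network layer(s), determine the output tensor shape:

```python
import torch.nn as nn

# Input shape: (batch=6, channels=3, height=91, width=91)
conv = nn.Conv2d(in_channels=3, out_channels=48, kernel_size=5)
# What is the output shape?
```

Input: (6, 3, 91, 91) -> Output: (6, 48, 87, 87)

Answer: (6, 48, 87, 87)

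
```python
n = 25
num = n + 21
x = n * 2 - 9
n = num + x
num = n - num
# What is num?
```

Trace:
`n = 25` → n = 25
`num = n + 21` → num = 46
`x = n * 2 - 9` → x = 41
`n = num + x` → n = 87
`num = n - num` → num = 41
So num = 41

Answer: 41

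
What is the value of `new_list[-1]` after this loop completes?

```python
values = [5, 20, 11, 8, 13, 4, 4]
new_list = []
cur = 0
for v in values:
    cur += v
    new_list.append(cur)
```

Cumulative sum ends at 65
`new_list` takes the values: [] → [5] → [5, 25] → [5, 25, 36] → [5, 25, 36, 44] → [5, 25, 36, 44, 57] → [5, 25, 36, 44, 57, 61] → [5, 25, 36, 44, 57, 61, 65]
So `new_list[-1]` = 65

Answer: 65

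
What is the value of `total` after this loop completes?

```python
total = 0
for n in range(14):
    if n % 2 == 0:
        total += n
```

Sum of even numbers 0 to 13
`total` takes the values: 0 → 2 → 6 → 12 → 20 → 30 → 42

Answer: 42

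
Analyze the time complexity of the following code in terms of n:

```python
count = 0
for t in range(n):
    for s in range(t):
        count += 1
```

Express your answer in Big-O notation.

Each loop level contributes: n × n. Multiplying the contributions gives O(n^2).

Answer: O(n^2)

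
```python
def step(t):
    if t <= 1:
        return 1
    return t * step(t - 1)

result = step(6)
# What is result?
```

step(6) = 6 * 5 * 4 * 3 * 2 * 1 = 720

Answer: 720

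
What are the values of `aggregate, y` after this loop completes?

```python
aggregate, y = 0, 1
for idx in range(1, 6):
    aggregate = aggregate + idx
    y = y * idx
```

Sum and factorial of 1 to 5
`aggregate, y` takes the values: (0, 1) → (1, 1) → (3, 1) → (3, 2) → (6, 2) → (6, 6) → (10, 6) → (10, 24) → (15, 24) → (15, 120)

Answer: 15, 120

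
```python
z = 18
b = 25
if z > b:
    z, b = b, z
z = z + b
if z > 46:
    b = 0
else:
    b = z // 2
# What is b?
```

Trace:
`z = 18` → z = 18
`b = 25` → b = 25
`if z > b: ...` → z > b is False → no variable changes
`z = z + b` → z = 43
`if z > 46: ...` → z > 46 is False, take else branch → b = 21
So b = 21

Answer: 21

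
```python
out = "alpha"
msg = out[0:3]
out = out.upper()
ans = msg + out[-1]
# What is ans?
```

Trace:
`out = "alpha"` → out = 'alpha'
`msg = out[0:3]` → msg = 'alp'
`out = out.upper()` → out = 'ALPHA'
`ans = msg + out[-1]` → ans = 'alpA'
So ans = 'alpA'

Answer: 'alpA'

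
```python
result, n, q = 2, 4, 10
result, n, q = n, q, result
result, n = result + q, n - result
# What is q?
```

Trace:
`result, n, q = 2, 4, 10` → result = 2; n = 4; q = 10
`result, n, q = n, q, result` → result = 4; n = 10; q = 2
`result, n = result + q, n - result` → result = 6; n = 6
So q = 2

Answer: 2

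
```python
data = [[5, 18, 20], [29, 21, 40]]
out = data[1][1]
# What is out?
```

Trace:
`data = [[5, 18, 20], [29, 21, 40]]` → data = [[5, 18, 20], [29, 21, 40]]
`out = data[1][1]` → out = 21
So out = 21

Answer: 21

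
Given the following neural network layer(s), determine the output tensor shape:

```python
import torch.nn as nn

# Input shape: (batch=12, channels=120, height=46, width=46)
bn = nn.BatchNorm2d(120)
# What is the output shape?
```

Input: (12, 120, 46, 46) -> Output: (12, 120, 46, 46)

Answer: (12, 120, 46, 46)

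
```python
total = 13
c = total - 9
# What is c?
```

Trace:
`total = 13` → total = 13
`c = total - 9` → c = 4
So c = 4

Answer: 4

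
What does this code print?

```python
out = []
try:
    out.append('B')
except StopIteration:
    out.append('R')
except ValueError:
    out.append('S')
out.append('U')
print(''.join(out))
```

Execution trace: 'B' (try body, no exception) → 'U' (after the try/except). Output: BU

Answer: BU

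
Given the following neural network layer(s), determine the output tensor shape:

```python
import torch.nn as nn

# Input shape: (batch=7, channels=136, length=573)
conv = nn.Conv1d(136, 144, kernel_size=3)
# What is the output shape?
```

Input: (7, 136, 573) -> Output: (7, 144, 571)

Answer: (7, 144, 571)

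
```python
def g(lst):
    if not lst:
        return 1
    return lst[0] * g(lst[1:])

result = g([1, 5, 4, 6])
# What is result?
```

Product over [1, 5, 4, 6] = 1 * 5 * 4 * 6 = 120

Answer: 120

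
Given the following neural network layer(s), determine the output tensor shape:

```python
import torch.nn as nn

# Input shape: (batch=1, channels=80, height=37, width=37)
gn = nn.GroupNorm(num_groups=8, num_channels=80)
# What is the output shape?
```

Input: (1, 80, 37, 37) -> Output: (1, 80, 37, 37)

Answer: (1, 80, 37, 37)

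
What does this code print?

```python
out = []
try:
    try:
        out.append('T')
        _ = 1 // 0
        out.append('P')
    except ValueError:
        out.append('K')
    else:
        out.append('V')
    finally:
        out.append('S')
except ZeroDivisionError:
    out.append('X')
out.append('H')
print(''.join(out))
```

Execution trace: 'T' (inner try body) → 'S' (inner finally) → 'X' (outer except ZeroDivisionError) → 'H' (after the try/except). Output: TSXH

Answer: TSXH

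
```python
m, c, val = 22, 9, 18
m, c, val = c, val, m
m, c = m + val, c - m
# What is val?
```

Trace:
`m, c, val = 22, 9, 18` → m = 22; c = 9; val = 18
`m, c, val = c, val, m` → m = 9; c = 18; val = 22
`m, c = m + val, c - m` → m = 31; c = 9
So val = 22

Answer: 22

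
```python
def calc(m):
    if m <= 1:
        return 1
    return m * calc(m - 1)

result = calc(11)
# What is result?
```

calc(11) = 11 * 10 * 9 * 8 * 7 * 6 * 5 * 4 * 3 * 2 * 1 = 39916800

Answer: 39916800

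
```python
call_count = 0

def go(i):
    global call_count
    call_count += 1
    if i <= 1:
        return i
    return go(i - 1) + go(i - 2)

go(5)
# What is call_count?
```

Calls(i) = 1 + Calls(i-1) + Calls(i-2); Calls(0)=Calls(1)=1. For i=5 this gives 15.

Answer: 15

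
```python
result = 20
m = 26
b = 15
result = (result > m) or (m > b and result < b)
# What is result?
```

Trace:
`result = 20` → result = 20
`m = 26` → m = 26
`b = 15` → b = 15
`result = (result > m) or (m > b and result < b)` → result = False
So result = False

Answer: False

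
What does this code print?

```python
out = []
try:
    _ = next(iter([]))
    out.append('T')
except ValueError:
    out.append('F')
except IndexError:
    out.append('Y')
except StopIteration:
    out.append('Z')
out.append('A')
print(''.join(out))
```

Execution trace: 'Z' (except StopIteration) → 'A' (after the try/except). Output: ZA

Answer: ZA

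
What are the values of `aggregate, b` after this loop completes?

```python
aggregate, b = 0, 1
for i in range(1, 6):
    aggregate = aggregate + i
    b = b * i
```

Sum and factorial of 1 to 5
`aggregate, b` takes the values: (0, 1) → (1, 1) → (3, 1) → (3, 2) → (6, 2) → (6, 6) → (10, 6) → (10, 24) → (15, 24) → (15, 120)

Answer: 15, 120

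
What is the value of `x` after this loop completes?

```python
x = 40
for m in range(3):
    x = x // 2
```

Halve 3 times: 40 // 2^3 = 5
`x` takes the values: 40 → 20 → 10 → 5

Answer: 5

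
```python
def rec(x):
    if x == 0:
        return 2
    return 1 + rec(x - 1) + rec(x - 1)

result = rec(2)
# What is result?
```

rec(x) = 1 + 2·rec(x-1), rec(0)=2. Closed form: (2+1)·2^2 - 1 = 11.

Answer: 11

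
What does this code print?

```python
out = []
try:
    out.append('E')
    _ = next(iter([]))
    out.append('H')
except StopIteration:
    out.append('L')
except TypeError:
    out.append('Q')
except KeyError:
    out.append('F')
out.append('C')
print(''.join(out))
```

Execution trace: 'E' (try body) → 'L' (except StopIteration) → 'C' (after the try/except). Output: ELC

Answer: ELC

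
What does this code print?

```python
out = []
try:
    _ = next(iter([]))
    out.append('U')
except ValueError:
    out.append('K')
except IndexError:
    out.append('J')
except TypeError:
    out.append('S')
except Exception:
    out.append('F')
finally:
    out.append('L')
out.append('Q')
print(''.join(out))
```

Execution trace: 'F' (except Exception) → 'L' (finally) → 'Q' (after the try/except). Output: FLQ

Answer: FLQ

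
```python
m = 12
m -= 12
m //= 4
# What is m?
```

Trace:
`m = 12` → m = 12
`m -= 12` → m = 0
`m //= 4` → m = 0
So m = 0

Answer: 0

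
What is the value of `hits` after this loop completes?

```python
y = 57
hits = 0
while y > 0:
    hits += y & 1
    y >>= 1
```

Count set bits in 57 (binary: 0b111001)
`hits` takes the values: 0 → 1 → 2 → 3 → 4

Answer: 4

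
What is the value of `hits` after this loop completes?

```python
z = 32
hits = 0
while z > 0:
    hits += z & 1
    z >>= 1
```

Count set bits in 32 (binary: 0b100000)
`hits` takes the values: 0 → 1

Answer: 1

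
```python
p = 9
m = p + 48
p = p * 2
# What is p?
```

Trace:
`p = 9` → p = 9
`m = p + 48` → m = 57
`p = p * 2` → p = 18
So p = 18

Answer: 18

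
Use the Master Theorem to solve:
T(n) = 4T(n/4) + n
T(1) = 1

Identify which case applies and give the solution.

a=4, b=4, f(n)=n. log_4(4) = 1. Since c=1 = 1, Case 2 applies: T(n) = Θ(n^log_b(a) · log n) = O(n log n).

Answer: O(n log n) - Case 2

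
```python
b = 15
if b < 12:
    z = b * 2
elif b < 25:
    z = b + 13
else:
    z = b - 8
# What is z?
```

Trace:
`b = 15` → b = 15
`if b < 12: ...` → b < 12 is False, b < 25 is True → z = 28
So z = 28

Answer: 28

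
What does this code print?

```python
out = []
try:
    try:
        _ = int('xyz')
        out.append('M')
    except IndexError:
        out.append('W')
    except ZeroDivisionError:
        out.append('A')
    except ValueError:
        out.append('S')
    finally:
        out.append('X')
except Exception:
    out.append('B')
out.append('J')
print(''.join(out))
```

Execution trace: 'S' (inner except ValueError) → 'X' (inner finally) → 'J' (after the try/except). Output: SXJ

Answer: SXJ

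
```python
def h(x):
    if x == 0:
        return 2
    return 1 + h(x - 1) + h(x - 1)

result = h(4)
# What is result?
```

h(x) = 1 + 2·h(x-1), h(0)=2. Closed form: (2+1)·2^4 - 1 = 47.

Answer: 47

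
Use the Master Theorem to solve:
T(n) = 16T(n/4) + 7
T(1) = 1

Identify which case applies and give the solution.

a=16, b=4, f(n)=7. log_4(16) = 2. Since c=0 < 2, Case 1 applies: T(n) = Θ(n^log_b(a)) = O(n^2).

Answer: O(n^2) - Case 1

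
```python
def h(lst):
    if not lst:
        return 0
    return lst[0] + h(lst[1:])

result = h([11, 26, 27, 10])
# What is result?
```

11 + 26 + 27 + 10 + 0 = 74

Answer: 74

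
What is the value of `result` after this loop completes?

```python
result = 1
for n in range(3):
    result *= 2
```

2^3 = 8
`result` takes the values: 1 → 2 → 4 → 8

Answer: 8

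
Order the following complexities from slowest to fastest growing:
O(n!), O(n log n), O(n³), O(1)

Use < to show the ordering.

Ordered by growth rate: O(1) < O(n log n) < O(n³) < O(n!)

Answer: O(1) < O(n log n) < O(n³) < O(n!)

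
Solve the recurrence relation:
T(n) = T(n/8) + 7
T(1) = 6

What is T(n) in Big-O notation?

Each step divides n by 8 and adds 7. After log_8(n) steps we reach T(1)=6. So T(n) = 7·log_8(n) + 6 = O(log n).

Answer: O(log n)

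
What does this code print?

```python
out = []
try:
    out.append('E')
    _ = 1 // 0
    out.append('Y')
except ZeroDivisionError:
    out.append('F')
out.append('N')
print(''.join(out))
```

Execution trace: 'E' (try body) → 'F' (except ZeroDivisionError) → 'N' (after the try/except). Output: EFN

Answer: EFN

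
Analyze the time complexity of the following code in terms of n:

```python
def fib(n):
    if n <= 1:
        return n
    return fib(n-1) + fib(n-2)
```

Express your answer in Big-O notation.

This is Recursive Fibonacci (naive). Time complexity: O(2^n).

Answer: O(2^n)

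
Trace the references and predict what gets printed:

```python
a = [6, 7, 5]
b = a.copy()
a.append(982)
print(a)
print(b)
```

Key concept: list.copy() creates independent copy.
Step by step:
`a = [6, 7, 5]` → a = [6, 7, 5]
`b = a.copy()` → b = [6, 7, 5]
`a.append(982)` → a = [6, 7, 5, 982]
`print(a)` → prints [6, 7, 5, 982]
`print(b)` → prints [6, 7, 5]

Answer:
[6, 7, 5, 982]
[6, 7, 5]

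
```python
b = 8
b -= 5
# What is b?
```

Trace:
`b = 8` → b = 8
`b -= 5` → b = 3
So b = 3

Answer: 3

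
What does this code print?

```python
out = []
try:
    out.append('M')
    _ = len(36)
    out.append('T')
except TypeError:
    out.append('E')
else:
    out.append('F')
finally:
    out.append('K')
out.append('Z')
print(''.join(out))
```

Execution trace: 'M' (try body) → 'E' (except TypeError) → 'K' (finally) → 'Z' (after the try/except). Output: MEKZ

Answer: MEKZ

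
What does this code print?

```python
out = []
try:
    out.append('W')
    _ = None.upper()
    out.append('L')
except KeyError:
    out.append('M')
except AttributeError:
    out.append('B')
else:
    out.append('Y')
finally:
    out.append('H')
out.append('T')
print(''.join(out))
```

Execution trace: 'W' (try body) → 'B' (except AttributeError) → 'H' (finally) → 'T' (after the try/except). Output: WBHT

Answer: WBHT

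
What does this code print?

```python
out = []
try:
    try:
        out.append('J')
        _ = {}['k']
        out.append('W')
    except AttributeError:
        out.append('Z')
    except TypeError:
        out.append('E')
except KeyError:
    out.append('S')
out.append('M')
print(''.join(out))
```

Execution trace: 'J' (try body) → 'S' (outer except KeyError) → 'M' (after the try/except). Output: JSM

Answer: JSM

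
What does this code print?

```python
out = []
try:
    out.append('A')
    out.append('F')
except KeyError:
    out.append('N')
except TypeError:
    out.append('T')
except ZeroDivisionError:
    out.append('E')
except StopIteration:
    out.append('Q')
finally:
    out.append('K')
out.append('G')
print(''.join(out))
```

Execution trace: 'A' (try body) → 'F' (try body, no exception) → 'K' (finally) → 'G' (after the try/except). Output: AFKG

Answer: AFKG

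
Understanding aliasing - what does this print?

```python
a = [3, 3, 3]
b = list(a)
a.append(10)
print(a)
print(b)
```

Key concept: list() constructor creates copy.
Step by step:
`a = [3, 3, 3]` → a = [3, 3, 3]
`b = list(a)` → b = [3, 3, 3]
`a.append(10)` → a = [3, 3, 3, 10]
`print(a)` → prints [3, 3, 3, 10]
`print(b)` → prints [3, 3, 3]

Answer:
[3, 3, 3, 10]
[3, 3, 3]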